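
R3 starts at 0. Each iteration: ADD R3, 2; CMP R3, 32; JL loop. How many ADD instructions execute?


Loop trace (R3 starts at 0, target 32, step 2):
  ADD #1: R3 = 0 + 2 = 2  → 2 < 32, loop
  ADD #2: R3 = 2 + 2 = 4  → 4 < 32, loop
  ADD #3: R3 = 4 + 2 = 6  → 6 < 32, loop
  ADD #4: R3 = 6 + 2 = 8  → 8 < 32, loop
  ADD #5: R3 = 8 + 2 = 10  → 10 < 32, loop
  ADD #6: R3 = 10 + 2 = 12  → 12 < 32, loop
  ADD #7: R3 = 12 + 2 = 14  → 14 < 32, loop
  ADD #8: R3 = 14 + 2 = 16  → 16 < 32, loop
  ADD #9: R3 = 16 + 2 = 18  → 18 < 32, loop
  ADD #10: R3 = 18 + 2 = 20  → 20 < 32, loop
  ADD #11: R3 = 20 + 2 = 22  → 22 < 32, loop
  ADD #12: R3 = 22 + 2 = 24  → 24 < 32, loop
  ADD #13: R3 = 24 + 2 = 26  → 26 < 32, loop
  ADD #14: R3 = 26 + 2 = 28  → 28 < 32, loop
  ADD #15: R3 = 28 + 2 = 30  → 30 < 32, loop
  ADD #16: R3 = 30 + 2 = 32  → 32 >= 32, exit
Total ADD instructions: 16

16


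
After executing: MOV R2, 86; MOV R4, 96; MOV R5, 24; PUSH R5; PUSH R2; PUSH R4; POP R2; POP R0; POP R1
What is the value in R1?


Stack trace (top is rightmost):
  MOV R2, 86  → R2 = 86
  MOV R4, 96  → R4 = 96
  MOV R5, 24  → R5 = 24
  PUSH R5  → stack: [24]
  PUSH R2  → stack: [24, 86]
  PUSH R4  → stack: [24, 86, 96]
  POP R2  → R2 = 96, stack: [24, 86]
  POP R0  → R0 = 86, stack: [24]
  POP R1  → R1 = 24, stack: []
Final: R1 = 24

24


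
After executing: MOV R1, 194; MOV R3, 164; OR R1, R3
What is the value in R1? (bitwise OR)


Register state trace:
  MOV R1, 194  → R1 = 194 (0b11000010)
  MOV R3, 164  → R3 = 164 (0b10100100)
  OR R1, R3   → R1 = 194 OR 164 = 230 (0b11100110)
Final: R1 = 230

230


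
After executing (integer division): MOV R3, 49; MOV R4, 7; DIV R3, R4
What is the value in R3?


Register state trace:
  MOV R3, 49  → R3 = 49
  MOV R4, 7  → R4 = 7
  DIV R3, R4  → R3 = 49 // 7 = 7
Final: R3 = 7

7


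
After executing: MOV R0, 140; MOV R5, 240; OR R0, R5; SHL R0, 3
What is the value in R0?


Register state trace:
  MOV R0, 140  → R0 = 140 (0b10001100)
  MOV R5, 240  → R5 = 240 (0b11110000)
  OR R0, R5  → R0 = 140 OR 240 = 252 (0b11111100)
  SHL R0, 3  → R0 = 252 << 3 = 2016
Final: R0 = 2016

2016


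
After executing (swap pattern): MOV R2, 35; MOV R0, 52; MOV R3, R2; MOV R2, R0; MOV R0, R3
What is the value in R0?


Register state trace (swap pattern):
  MOV R2, 35  → R2 = 35
  MOV R0, 52  → R0 = 52
  MOV R3, R2  → R3 = 35  (save R2)
  MOV R2, R0  → R2 = 52  (R2 gets R0's value)
  MOV R0, R3  → R0 = 35  (R0 gets saved value)
Final: R0 = 35

35


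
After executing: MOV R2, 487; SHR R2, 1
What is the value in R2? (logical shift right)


Register state trace:
  MOV R2, 487  → R2 = 487
  SHR R2, 1  → R2 = 487 >> 1 = 487 // 2^1 = 243
Final: R2 = 243

243


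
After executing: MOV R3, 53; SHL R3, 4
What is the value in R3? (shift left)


Register state trace:
  MOV R3, 53  → R3 = 53
  SHL R3, 4  → R3 = 53 << 4 = 53 * 2^4 = 848
Final: R3 = 848

848


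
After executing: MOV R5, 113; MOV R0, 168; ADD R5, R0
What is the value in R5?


Register state trace:
  MOV R5, 113  → R5 = 113
  MOV R0, 168  → R0 = 168
  ADD R5, R0  → R5 = 113 + 168 = 281
Final: R5 = 281

281


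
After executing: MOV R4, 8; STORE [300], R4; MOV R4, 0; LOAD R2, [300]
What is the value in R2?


Register and memory trace:
  MOV R4, 8  → R4 = 8
  STORE [300], R4  → mem[300] = 8
  MOV R4, 0  → R4 = 0
  LOAD R2, [300]  → R2 = mem[300] = 8
Final: R2 = 8

8


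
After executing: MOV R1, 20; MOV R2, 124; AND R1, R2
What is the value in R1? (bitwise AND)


Register state trace:
  MOV R1, 20  → R1 = 20 (0b00010100)
  MOV R2, 124  → R2 = 124 (0b01111100)
  AND R1, R2  → R1 = 20 AND 124 = 20 (0b00010100)
Final: R1 = 20

20


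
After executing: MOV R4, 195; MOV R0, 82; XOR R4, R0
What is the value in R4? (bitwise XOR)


Register state trace:
  MOV R4, 195  → R4 = 195 (0b11000011)
  MOV R0, 82  → R0 = 82 (0b01010010)
  XOR R4, R0  → R4 = 195 XOR 82 = 145 (0b10010001)
Final: R4 = 145

145


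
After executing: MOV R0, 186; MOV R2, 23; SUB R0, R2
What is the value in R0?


Register state trace:
  MOV R0, 186  → R0 = 186
  MOV R2, 23  → R2 = 23
  SUB R0, R2  → R0 = 186 - 23 = 163
Final: R0 = 163

163


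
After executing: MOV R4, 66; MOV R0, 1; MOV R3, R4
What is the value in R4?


Register state trace:
  MOV R4, 66  → R4 = 66
  MOV R0, 1  → R0 = 1
  MOV R3, R4  → R3 = 66
Final: R4 = 66

66


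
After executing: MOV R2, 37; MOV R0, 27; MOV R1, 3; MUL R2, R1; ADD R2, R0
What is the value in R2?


Register state trace:
  MOV R2, 37  → R2 = 37
  MOV R0, 27  → R0 = 27
  MOV R1, 3  → R1 = 3
  MUL R2, R1  → R2 = 37 * 3 = 111
  ADD R2, R0  → R2 = 111 + 27 = 138
Final: R2 = 138

138


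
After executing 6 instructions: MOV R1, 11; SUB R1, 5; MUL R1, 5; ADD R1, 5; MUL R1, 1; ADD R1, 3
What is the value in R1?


Register state trace:
  MOV R1, 11  → R1 = 11
  SUB R1, 5  → R1 = 11 - 5 = 6
  MUL R1, 5  → R1 = 6 * 5 = 30
  ADD R1, 5  → R1 = 30 + 5 = 35
  MUL R1, 1  → R1 = 35 * 1 = 35
  ADD R1, 3  → R1 = 35 + 3 = 38
Final: R1 = 38

38


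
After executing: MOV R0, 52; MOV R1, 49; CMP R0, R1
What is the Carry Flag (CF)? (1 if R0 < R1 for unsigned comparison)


Register state trace:
  MOV R0, 52  → R0 = 52
  MOV R1, 49  → R1 = 49
  CMP R0, R1  → unsigned 52 - 49: no borrow
  52 >= 49, so CF = 0
CF = 0

0


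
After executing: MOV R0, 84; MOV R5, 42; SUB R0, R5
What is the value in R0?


Register state trace:
  MOV R0, 84  → R0 = 84
  MOV R5, 42  → R5 = 42
  SUB R0, R5  → R0 = 84 - 42 = 42
Final: R0 = 42

42


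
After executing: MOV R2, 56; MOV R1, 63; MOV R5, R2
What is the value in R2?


Register state trace:
  MOV R2, 56  → R2 = 56
  MOV R1, 63  → R1 = 63
  MOV R5, R2  → R5 = 56
Final: R2 = 56

56


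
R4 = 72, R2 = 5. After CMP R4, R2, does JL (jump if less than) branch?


Trace:
  R4 = 72, R2 = 5
  CMP R4, R2  → compares 72 vs 5
  JL checks: is 72 less than 5?
  72 > 5, so condition is false
Branch taken: No

No


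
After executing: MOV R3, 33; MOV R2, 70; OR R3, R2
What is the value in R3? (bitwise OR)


Register state trace:
  MOV R3, 33  → R3 = 33 (0b00100001)
  MOV R2, 70  → R2 = 70 (0b01000110)
  OR R3, R2   → R3 = 33 OR 70 = 103 (0b01100111)
Final: R3 = 103

103


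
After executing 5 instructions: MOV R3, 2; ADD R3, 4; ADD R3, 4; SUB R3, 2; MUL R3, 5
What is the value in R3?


Register state trace:
  MOV R3, 2  → R3 = 2
  ADD R3, 4  → R3 = 2 + 4 = 6
  ADD R3, 4  → R3 = 6 + 4 = 10
  SUB R3, 2  → R3 = 10 - 2 = 8
  MUL R3, 5  → R3 = 8 * 5 = 40
Final: R3 = 40

40


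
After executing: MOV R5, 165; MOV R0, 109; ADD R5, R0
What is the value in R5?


Register state trace:
  MOV R5, 165  → R5 = 165
  MOV R0, 109  → R0 = 109
  ADD R5, R0  → R5 = 165 + 109 = 274
Final: R5 = 274

274


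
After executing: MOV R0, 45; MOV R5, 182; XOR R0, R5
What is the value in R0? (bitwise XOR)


Register state trace:
  MOV R0, 45  → R0 = 45 (0b00101101)
  MOV R5, 182  → R5 = 182 (0b10110110)
  XOR R0, R5  → R0 = 45 XOR 182 = 155 (0b10011011)
Final: R0 = 155

155


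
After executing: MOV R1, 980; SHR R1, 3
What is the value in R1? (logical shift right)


Register state trace:
  MOV R1, 980  → R1 = 980
  SHR R1, 3  → R1 = 980 >> 3 = 980 // 2^3 = 122
Final: R1 = 122

122


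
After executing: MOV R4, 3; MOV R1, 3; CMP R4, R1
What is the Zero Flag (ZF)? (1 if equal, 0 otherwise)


Register state trace:
  MOV R4, 3  → R4 = 3
  MOV R1, 3  → R1 = 3
  CMP R4, R1  → computes 3 - 3 = 0
  Result is zero, so values are equal
ZF = 1

1


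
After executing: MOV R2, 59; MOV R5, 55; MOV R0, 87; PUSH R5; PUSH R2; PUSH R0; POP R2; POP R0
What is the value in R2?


Stack trace (top is rightmost):
  MOV R2, 59  → R2 = 59
  MOV R5, 55  → R5 = 55
  MOV R0, 87  → R0 = 87
  PUSH R5  → stack: [55]
  PUSH R2  → stack: [55, 59]
  PUSH R0  → stack: [55, 59, 87]
  POP R2  → R2 = 87, stack: [55, 59]
  POP R0  → R0 = 59, stack: [55]
Final: R2 = 87

87


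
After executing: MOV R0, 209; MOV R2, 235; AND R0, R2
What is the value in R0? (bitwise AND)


Register state trace:
  MOV R0, 209  → R0 = 209 (0b11010001)
  MOV R2, 235  → R2 = 235 (0b11101011)
  AND R0, R2  → R0 = 209 AND 235 = 193 (0b11000001)
Final: R0 = 193

193


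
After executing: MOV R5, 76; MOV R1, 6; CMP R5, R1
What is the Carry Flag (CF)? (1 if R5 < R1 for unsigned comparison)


Register state trace:
  MOV R5, 76  → R5 = 76
  MOV R1, 6  → R1 = 6
  CMP R5, R1  → unsigned 76 - 6: no borrow
  76 >= 6, so CF = 0
CF = 0

0


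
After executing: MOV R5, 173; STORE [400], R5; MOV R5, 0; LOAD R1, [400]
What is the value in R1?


Register and memory trace:
  MOV R5, 173  → R5 = 173
  STORE [400], R5  → mem[400] = 173
  MOV R5, 0  → R5 = 0
  LOAD R1, [400]  → R1 = mem[400] = 173
Final: R1 = 173

173


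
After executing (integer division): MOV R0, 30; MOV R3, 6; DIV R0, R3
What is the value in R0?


Register state trace:
  MOV R0, 30  → R0 = 30
  MOV R3, 6  → R3 = 6
  DIV R0, R3  → R0 = 30 // 6 = 5
Final: R0 = 5

5


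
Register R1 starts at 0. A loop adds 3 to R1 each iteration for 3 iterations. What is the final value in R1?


Starting value: R1 = 0
  Iter 1: R1 = 0 + 3 = 3
  Iter 2: R1 = 3 + 3 = 6
  Iter 3: R1 = 6 + 3 = 9
Final: R1 = 9

9


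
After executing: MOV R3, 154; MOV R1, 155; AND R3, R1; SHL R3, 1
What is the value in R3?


Register state trace:
  MOV R3, 154  → R3 = 154 (0b10011010)
  MOV R1, 155  → R1 = 155 (0b10011011)
  AND R3, R1  → R3 = 154 AND 155 = 154 (0b10011010)
  SHL R3, 1  → R3 = 154 << 1 = 308
Final: R3 = 308

308


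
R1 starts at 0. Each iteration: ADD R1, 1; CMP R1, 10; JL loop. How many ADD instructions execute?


Loop trace (R1 starts at 0, target 10, step 1):
  ADD #1: R1 = 0 + 1 = 1  → 1 < 10, loop
  ADD #2: R1 = 1 + 1 = 2  → 2 < 10, loop
  ADD #3: R1 = 2 + 1 = 3  → 3 < 10, loop
  ADD #4: R1 = 3 + 1 = 4  → 4 < 10, loop
  ADD #5: R1 = 4 + 1 = 5  → 5 < 10, loop
  ADD #6: R1 = 5 + 1 = 6  → 6 < 10, loop
  ADD #7: R1 = 6 + 1 = 7  → 7 < 10, loop
  ADD #8: R1 = 7 + 1 = 8  → 8 < 10, loop
  ADD #9: R1 = 8 + 1 = 9  → 9 < 10, loop
  ADD #10: R1 = 9 + 1 = 10  → 10 >= 10, exit
Total ADD instructions: 10

10


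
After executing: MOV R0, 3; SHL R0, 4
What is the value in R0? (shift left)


Register state trace:
  MOV R0, 3  → R0 = 3
  SHL R0, 4  → R0 = 3 << 4 = 3 * 2^4 = 48
Final: R0 = 48

48


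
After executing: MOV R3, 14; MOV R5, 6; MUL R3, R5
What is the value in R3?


Register state trace:
  MOV R3, 14  → R3 = 14
  MOV R5, 6  → R5 = 6
  MUL R3, R5  → R3 = 14 * 6 = 84
Final: R3 = 84

84


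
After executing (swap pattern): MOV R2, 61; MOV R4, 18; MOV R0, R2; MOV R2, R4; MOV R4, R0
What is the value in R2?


Register state trace (swap pattern):
  MOV R2, 61  → R2 = 61
  MOV R4, 18  → R4 = 18
  MOV R0, R2  → R0 = 61  (save R2)
  MOV R2, R4  → R2 = 18  (R2 gets R4's value)
  MOV R4, R0  → R4 = 61  (R4 gets saved value)
Final: R2 = 18

18


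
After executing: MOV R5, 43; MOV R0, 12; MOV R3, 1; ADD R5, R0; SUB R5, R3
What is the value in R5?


Register state trace:
  MOV R5, 43  → R5 = 43
  MOV R0, 12  → R0 = 12
  MOV R3, 1  → R3 = 1
  ADD R5, R0  → R5 = 43 + 12 = 55
  SUB R5, R3  → R5 = 55 - 1 = 54
Final: R5 = 54

54


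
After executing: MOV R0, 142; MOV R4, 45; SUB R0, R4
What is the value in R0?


Register state trace:
  MOV R0, 142  → R0 = 142
  MOV R4, 45  → R4 = 45
  SUB R0, R4  → R0 = 142 - 45 = 97
Final: R0 = 97

97


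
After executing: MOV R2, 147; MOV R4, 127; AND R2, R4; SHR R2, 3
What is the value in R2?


Register state trace:
  MOV R2, 147  → R2 = 147 (0b10010011)
  MOV R4, 127  → R4 = 127 (0b01111111)
  AND R2, R4  → R2 = 147 AND 127 = 19 (0b00010011)
  SHR R2, 3  → R2 = 19 >> 3 = 2
Final: R2 = 2

2


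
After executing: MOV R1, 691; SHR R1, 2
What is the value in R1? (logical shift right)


Register state trace:
  MOV R1, 691  → R1 = 691
  SHR R1, 2  → R1 = 691 >> 2 = 691 // 2^2 = 172
Final: R1 = 172

172


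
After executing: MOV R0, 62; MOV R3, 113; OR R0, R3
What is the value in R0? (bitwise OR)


Register state trace:
  MOV R0, 62  → R0 = 62 (0b00111110)
  MOV R3, 113  → R3 = 113 (0b01110001)
  OR R0, R3   → R0 = 62 OR 113 = 127 (0b01111111)
Final: R0 = 127

127


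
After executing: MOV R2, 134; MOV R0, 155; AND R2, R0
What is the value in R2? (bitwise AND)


Register state trace:
  MOV R2, 134  → R2 = 134 (0b10000110)
  MOV R0, 155  → R0 = 155 (0b10011011)
  AND R2, R0  → R2 = 134 AND 155 = 130 (0b10000010)
Final: R2 = 130

130


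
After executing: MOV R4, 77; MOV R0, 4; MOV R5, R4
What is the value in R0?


Register state trace:
  MOV R4, 77  → R4 = 77
  MOV R0, 4  → R0 = 4
  MOV R5, R4  → R5 = 77
Final: R0 = 4

4


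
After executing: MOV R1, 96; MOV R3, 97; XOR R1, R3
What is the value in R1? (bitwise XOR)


Register state trace:
  MOV R1, 96  → R1 = 96 (0b01100000)
  MOV R3, 97  → R3 = 97 (0b01100001)
  XOR R1, R3  → R1 = 96 XOR 97 = 1 (0b00000001)
Final: R1 = 1

1


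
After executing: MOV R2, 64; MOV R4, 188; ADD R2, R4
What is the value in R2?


Register state trace:
  MOV R2, 64  → R2 = 64
  MOV R4, 188  → R4 = 188
  ADD R2, R4  → R2 = 64 + 188 = 252
Final: R2 = 252

252


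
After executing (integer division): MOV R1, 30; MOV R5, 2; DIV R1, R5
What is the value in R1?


Register state trace:
  MOV R1, 30  → R1 = 30
  MOV R5, 2  → R5 = 2
  DIV R1, R5  → R1 = 30 // 2 = 15
Final: R1 = 15

15


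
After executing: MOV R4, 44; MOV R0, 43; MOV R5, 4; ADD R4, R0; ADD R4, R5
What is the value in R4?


Register state trace:
  MOV R4, 44  → R4 = 44
  MOV R0, 43  → R0 = 43
  MOV R5, 4  → R5 = 4
  ADD R4, R0  → R4 = 44 + 43 = 87
  ADD R4, R5  → R4 = 87 + 4 = 91
Final: R4 = 91

91


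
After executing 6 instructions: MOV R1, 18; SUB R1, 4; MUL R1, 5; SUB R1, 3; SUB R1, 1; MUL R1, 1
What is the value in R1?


Register state trace:
  MOV R1, 18  → R1 = 18
  SUB R1, 4  → R1 = 18 - 4 = 14
  MUL R1, 5  → R1 = 14 * 5 = 70
  SUB R1, 3  → R1 = 70 - 3 = 67
  SUB R1, 1  → R1 = 67 - 1 = 66
  MUL R1, 1  → R1 = 66 * 1 = 66
Final: R1 = 66

66


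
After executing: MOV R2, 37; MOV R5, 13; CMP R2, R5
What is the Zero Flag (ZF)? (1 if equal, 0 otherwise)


Register state trace:
  MOV R2, 37  → R2 = 37
  MOV R5, 13  → R5 = 13
  CMP R2, R5  → computes 37 - 13 = 24
  Result is nonzero, so values are not equal
ZF = 0

0


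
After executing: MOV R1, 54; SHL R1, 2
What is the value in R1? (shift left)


Register state trace:
  MOV R1, 54  → R1 = 54
  SHL R1, 2  → R1 = 54 << 2 = 54 * 2^2 = 216
Final: R1 = 216

216


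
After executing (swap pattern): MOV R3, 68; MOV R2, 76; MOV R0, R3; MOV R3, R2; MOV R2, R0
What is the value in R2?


Register state trace (swap pattern):
  MOV R3, 68  → R3 = 68
  MOV R2, 76  → R2 = 76
  MOV R0, R3  → R0 = 68  (save R3)
  MOV R3, R2  → R3 = 76  (R3 gets R2's value)
  MOV R2, R0  → R2 = 68  (R2 gets saved value)
Final: R2 = 68

68


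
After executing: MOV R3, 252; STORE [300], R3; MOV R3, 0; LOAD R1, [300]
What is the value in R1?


Register and memory trace:
  MOV R3, 252  → R3 = 252
  STORE [300], R3  → mem[300] = 252
  MOV R3, 0  → R3 = 0
  LOAD R1, [300]  → R1 = mem[300] = 252
Final: R1 = 252

252


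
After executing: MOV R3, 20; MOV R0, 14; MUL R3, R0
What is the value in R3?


Register state trace:
  MOV R3, 20  → R3 = 20
  MOV R0, 14  → R0 = 14
  MUL R3, R0  → R3 = 20 * 14 = 280
Final: R3 = 280

280


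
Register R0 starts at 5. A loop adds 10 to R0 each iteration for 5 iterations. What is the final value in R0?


Starting value: R0 = 5
  Iter 1: R0 = 5 + 10 = 15
  Iter 2: R0 = 15 + 10 = 25
  Iter 3: R0 = 25 + 10 = 35
  Iter 4: R0 = 35 + 10 = 45
  Iter 5: R0 = 45 + 10 = 55
Final: R0 = 55

55


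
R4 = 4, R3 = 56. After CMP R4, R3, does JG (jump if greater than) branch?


Trace:
  R4 = 4, R3 = 56
  CMP R4, R3  → compares 4 vs 56
  JG checks: is 4 greater than 56?
  4 < 56, so condition is false
Branch taken: No

No


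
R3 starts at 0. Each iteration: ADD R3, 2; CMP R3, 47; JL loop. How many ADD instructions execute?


Loop trace (R3 starts at 0, target 47, step 2):
  ADD #1: R3 = 0 + 2 = 2  → 2 < 47, loop
  ADD #2: R3 = 2 + 2 = 4  → 4 < 47, loop
  ADD #3: R3 = 4 + 2 = 6  → 6 < 47, loop
  ADD #4: R3 = 6 + 2 = 8  → 8 < 47, loop
  ADD #5: R3 = 8 + 2 = 10  → 10 < 47, loop
  ADD #6: R3 = 10 + 2 = 12  → 12 < 47, loop
  ADD #7: R3 = 12 + 2 = 14  → 14 < 47, loop
  ADD #8: R3 = 14 + 2 = 16  → 16 < 47, loop
  ADD #9: R3 = 16 + 2 = 18  → 18 < 47, loop
  ADD #10: R3 = 18 + 2 = 20  → 20 < 47, loop
  ADD #11: R3 = 20 + 2 = 22  → 22 < 47, loop
  ADD #12: R3 = 22 + 2 = 24  → 24 < 47, loop
  ADD #13: R3 = 24 + 2 = 26  → 26 < 47, loop
  ADD #14: R3 = 26 + 2 = 28  → 28 < 47, loop
  ADD #15: R3 = 28 + 2 = 30  → 30 < 47, loop
  ADD #16: R3 = 30 + 2 = 32  → 32 < 47, loop
  ADD #17: R3 = 32 + 2 = 34  → 34 < 47, loop
  ADD #18: R3 = 34 + 2 = 36  → 36 < 47, loop
  ADD #19: R3 = 36 + 2 = 38  → 38 < 47, loop
  ADD #20: R3 = 38 + 2 = 40  → 40 < 47, loop
  ADD #21: R3 = 40 + 2 = 42  → 42 < 47, loop
  ADD #22: R3 = 42 + 2 = 44  → 44 < 47, loop
  ADD #23: R3 = 44 + 2 = 46  → 46 < 47, loop
  ADD #24: R3 = 46 + 2 = 48  → 48 >= 47, exit
Total ADD instructions: 24

24


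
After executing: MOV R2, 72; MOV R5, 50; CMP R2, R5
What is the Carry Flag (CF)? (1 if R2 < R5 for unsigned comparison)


Register state trace:
  MOV R2, 72  → R2 = 72
  MOV R5, 50  → R5 = 50
  CMP R2, R5  → unsigned 72 - 50: no borrow
  72 >= 50, so CF = 0
CF = 0

0


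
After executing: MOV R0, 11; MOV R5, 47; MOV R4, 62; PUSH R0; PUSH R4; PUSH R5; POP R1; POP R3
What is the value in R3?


Stack trace (top is rightmost):
  MOV R0, 11  → R0 = 11
  MOV R5, 47  → R5 = 47
  MOV R4, 62  → R4 = 62
  PUSH R0  → stack: [11]
  PUSH R4  → stack: [11, 62]
  PUSH R5  → stack: [11, 62, 47]
  POP R1  → R1 = 47, stack: [11, 62]
  POP R3  → R3 = 62, stack: [11]
Final: R3 = 62

62


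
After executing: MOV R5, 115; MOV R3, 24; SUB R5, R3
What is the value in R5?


Register state trace:
  MOV R5, 115  → R5 = 115
  MOV R3, 24  → R3 = 24
  SUB R5, R3  → R5 = 115 - 24 = 91
Final: R5 = 91

91


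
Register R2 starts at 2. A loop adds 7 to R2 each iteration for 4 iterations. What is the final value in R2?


Starting value: R2 = 2
  Iter 1: R2 = 2 + 7 = 9
  Iter 2: R2 = 9 + 7 = 16
  Iter 3: R2 = 16 + 7 = 23
  Iter 4: R2 = 23 + 7 = 30
Final: R2 = 30

30


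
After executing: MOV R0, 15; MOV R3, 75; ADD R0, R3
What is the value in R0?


Register state trace:
  MOV R0, 15  → R0 = 15
  MOV R3, 75  → R3 = 75
  ADD R0, R3  → R0 = 15 + 75 = 90
Final: R0 = 90

90


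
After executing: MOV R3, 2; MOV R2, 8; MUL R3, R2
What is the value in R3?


Register state trace:
  MOV R3, 2  → R3 = 2
  MOV R2, 8  → R2 = 8
  MUL R3, R2  → R3 = 2 * 8 = 16
Final: R3 = 16

16


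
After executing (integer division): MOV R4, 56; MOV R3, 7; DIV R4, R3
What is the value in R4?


Register state trace:
  MOV R4, 56  → R4 = 56
  MOV R3, 7  → R3 = 7
  DIV R4, R3  → R4 = 56 // 7 = 8
Final: R4 = 8

8


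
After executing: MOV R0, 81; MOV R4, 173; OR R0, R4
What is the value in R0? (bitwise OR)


Register state trace:
  MOV R0, 81  → R0 = 81 (0b01010001)
  MOV R4, 173  → R4 = 173 (0b10101101)
  OR R0, R4   → R0 = 81 OR 173 = 253 (0b11111101)
Final: R0 = 253

253


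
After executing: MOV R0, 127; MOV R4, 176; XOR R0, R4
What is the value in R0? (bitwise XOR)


Register state trace:
  MOV R0, 127  → R0 = 127 (0b01111111)
  MOV R4, 176  → R4 = 176 (0b10110000)
  XOR R0, R4  → R0 = 127 XOR 176 = 207 (0b11001111)
Final: R0 = 207

207


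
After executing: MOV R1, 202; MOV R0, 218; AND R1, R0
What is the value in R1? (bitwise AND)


Register state trace:
  MOV R1, 202  → R1 = 202 (0b11001010)
  MOV R0, 218  → R0 = 218 (0b11011010)
  AND R1, R0  → R1 = 202 AND 218 = 202 (0b11001010)
Final: R1 = 202

202


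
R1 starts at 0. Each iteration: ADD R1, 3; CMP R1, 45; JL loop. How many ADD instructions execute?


Loop trace (R1 starts at 0, target 45, step 3):
  ADD #1: R1 = 0 + 3 = 3  → 3 < 45, loop
  ADD #2: R1 = 3 + 3 = 6  → 6 < 45, loop
  ADD #3: R1 = 6 + 3 = 9  → 9 < 45, loop
  ADD #4: R1 = 9 + 3 = 12  → 12 < 45, loop
  ADD #5: R1 = 12 + 3 = 15  → 15 < 45, loop
  ADD #6: R1 = 15 + 3 = 18  → 18 < 45, loop
  ADD #7: R1 = 18 + 3 = 21  → 21 < 45, loop
  ADD #8: R1 = 21 + 3 = 24  → 24 < 45, loop
  ADD #9: R1 = 24 + 3 = 27  → 27 < 45, loop
  ADD #10: R1 = 27 + 3 = 30  → 30 < 45, loop
  ADD #11: R1 = 30 + 3 = 33  → 33 < 45, loop
  ADD #12: R1 = 33 + 3 = 36  → 36 < 45, loop
  ADD #13: R1 = 36 + 3 = 39  → 39 < 45, loop
  ADD #14: R1 = 39 + 3 = 42  → 42 < 45, loop
  ADD #15: R1 = 42 + 3 = 45  → 45 >= 45, exit
Total ADD instructions: 15

15


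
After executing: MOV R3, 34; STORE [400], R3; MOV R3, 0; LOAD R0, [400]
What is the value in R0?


Register and memory trace:
  MOV R3, 34  → R3 = 34
  STORE [400], R3  → mem[400] = 34
  MOV R3, 0  → R3 = 0
  LOAD R0, [400]  → R0 = mem[400] = 34
Final: R0 = 34

34


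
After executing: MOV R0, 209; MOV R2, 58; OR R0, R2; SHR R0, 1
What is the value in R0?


Register state trace:
  MOV R0, 209  → R0 = 209 (0b11010001)
  MOV R2, 58  → R2 = 58 (0b00111010)
  OR R0, R2  → R0 = 209 OR 58 = 251 (0b11111011)
  SHR R0, 1  → R0 = 251 >> 1 = 125
Final: R0 = 125

125


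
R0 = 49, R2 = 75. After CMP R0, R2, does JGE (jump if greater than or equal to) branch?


Trace:
  R0 = 49, R2 = 75
  CMP R0, R2  → compares 49 vs 75
  JGE checks: is 49 greater than or equal to 75?
  49 < 75, so condition is false
Branch taken: No

No


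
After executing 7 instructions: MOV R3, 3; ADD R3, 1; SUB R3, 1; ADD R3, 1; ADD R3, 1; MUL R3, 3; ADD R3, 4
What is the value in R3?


Register state trace:
  MOV R3, 3  → R3 = 3
  ADD R3, 1  → R3 = 3 + 1 = 4
  SUB R3, 1  → R3 = 4 - 1 = 3
  ADD R3, 1  → R3 = 3 + 1 = 4
  ADD R3, 1  → R3 = 4 + 1 = 5
  MUL R3, 3  → R3 = 5 * 3 = 15
  ADD R3, 4  → R3 = 15 + 4 = 19
Final: R3 = 19

19


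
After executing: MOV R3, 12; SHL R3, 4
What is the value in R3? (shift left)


Register state trace:
  MOV R3, 12  → R3 = 12
  SHL R3, 4  → R3 = 12 << 4 = 12 * 2^4 = 192
Final: R3 = 192

192


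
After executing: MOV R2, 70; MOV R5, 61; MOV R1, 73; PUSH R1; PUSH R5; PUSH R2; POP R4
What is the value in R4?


Stack trace (top is rightmost):
  MOV R2, 70  → R2 = 70
  MOV R5, 61  → R5 = 61
  MOV R1, 73  → R1 = 73
  PUSH R1  → stack: [73]
  PUSH R5  → stack: [73, 61]
  PUSH R2  → stack: [73, 61, 70]
  POP R4  → R4 = 70, stack: [73, 61]
Final: R4 = 70

70


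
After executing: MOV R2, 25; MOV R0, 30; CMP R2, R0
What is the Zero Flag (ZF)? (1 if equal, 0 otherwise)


Register state trace:
  MOV R2, 25  → R2 = 25
  MOV R0, 30  → R0 = 30
  CMP R2, R0  → computes 25 - 30 = -5
  Result is nonzero, so values are not equal
ZF = 0

0


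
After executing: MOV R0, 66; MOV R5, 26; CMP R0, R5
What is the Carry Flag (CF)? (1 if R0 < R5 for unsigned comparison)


Register state trace:
  MOV R0, 66  → R0 = 66
  MOV R5, 26  → R5 = 26
  CMP R0, R5  → unsigned 66 - 26: no borrow
  66 >= 26, so CF = 0
CF = 0

0


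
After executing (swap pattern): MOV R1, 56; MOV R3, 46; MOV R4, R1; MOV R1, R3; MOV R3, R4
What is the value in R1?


Register state trace (swap pattern):
  MOV R1, 56  → R1 = 56
  MOV R3, 46  → R3 = 46
  MOV R4, R1  → R4 = 56  (save R1)
  MOV R1, R3  → R1 = 46  (R1 gets R3's value)
  MOV R3, R4  → R3 = 56  (R3 gets saved value)
Final: R1 = 46

46


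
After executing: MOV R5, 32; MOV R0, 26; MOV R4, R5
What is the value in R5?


Register state trace:
  MOV R5, 32  → R5 = 32
  MOV R0, 26  → R0 = 26
  MOV R4, R5  → R4 = 32
Final: R5 = 32

32


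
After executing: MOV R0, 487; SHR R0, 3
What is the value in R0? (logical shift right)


Register state trace:
  MOV R0, 487  → R0 = 487
  SHR R0, 3  → R0 = 487 >> 3 = 487 // 2^3 = 60
Final: R0 = 60

60


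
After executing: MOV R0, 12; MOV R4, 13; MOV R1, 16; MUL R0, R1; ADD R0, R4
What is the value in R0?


Register state trace:
  MOV R0, 12  → R0 = 12
  MOV R4, 13  → R4 = 13
  MOV R1, 16  → R1 = 16
  MUL R0, R1  → R0 = 12 * 16 = 192
  ADD R0, R4  → R0 = 192 + 13 = 205
Final: R0 = 205

205


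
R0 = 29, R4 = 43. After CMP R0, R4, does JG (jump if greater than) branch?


Trace:
  R0 = 29, R4 = 43
  CMP R0, R4  → compares 29 vs 43
  JG checks: is 29 greater than 43?
  29 < 43, so condition is false
Branch taken: No

No


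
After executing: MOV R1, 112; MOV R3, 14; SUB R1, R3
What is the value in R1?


Register state trace:
  MOV R1, 112  → R1 = 112
  MOV R3, 14  → R3 = 14
  SUB R1, R3  → R1 = 112 - 14 = 98
Final: R1 = 98

98


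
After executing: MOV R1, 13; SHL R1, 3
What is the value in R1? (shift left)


Register state trace:
  MOV R1, 13  → R1 = 13
  SHL R1, 3  → R1 = 13 << 3 = 13 * 2^3 = 104
Final: R1 = 104

104


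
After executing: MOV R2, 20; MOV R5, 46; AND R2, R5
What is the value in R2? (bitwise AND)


Register state trace:
  MOV R2, 20  → R2 = 20 (0b00010100)
  MOV R5, 46  → R5 = 46 (0b00101110)
  AND R2, R5  → R2 = 20 AND 46 = 4 (0b00000100)
Final: R2 = 4

4


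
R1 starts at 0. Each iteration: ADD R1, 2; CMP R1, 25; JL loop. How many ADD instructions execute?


Loop trace (R1 starts at 0, target 25, step 2):
  ADD #1: R1 = 0 + 2 = 2  → 2 < 25, loop
  ADD #2: R1 = 2 + 2 = 4  → 4 < 25, loop
  ADD #3: R1 = 4 + 2 = 6  → 6 < 25, loop
  ADD #4: R1 = 6 + 2 = 8  → 8 < 25, loop
  ADD #5: R1 = 8 + 2 = 10  → 10 < 25, loop
  ADD #6: R1 = 10 + 2 = 12  → 12 < 25, loop
  ADD #7: R1 = 12 + 2 = 14  → 14 < 25, loop
  ADD #8: R1 = 14 + 2 = 16  → 16 < 25, loop
  ADD #9: R1 = 16 + 2 = 18  → 18 < 25, loop
  ADD #10: R1 = 18 + 2 = 20  → 20 < 25, loop
  ADD #11: R1 = 20 + 2 = 22  → 22 < 25, loop
  ADD #12: R1 = 22 + 2 = 24  → 24 < 25, loop
  ADD #13: R1 = 24 + 2 = 26  → 26 >= 25, exit
Total ADD instructions: 13

13


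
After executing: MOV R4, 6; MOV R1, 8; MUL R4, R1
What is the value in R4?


Register state trace:
  MOV R4, 6  → R4 = 6
  MOV R1, 8  → R1 = 8
  MUL R4, R1  → R4 = 6 * 8 = 48
Final: R4 = 48

48


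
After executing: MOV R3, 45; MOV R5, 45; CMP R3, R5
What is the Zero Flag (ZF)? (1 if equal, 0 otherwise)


Register state trace:
  MOV R3, 45  → R3 = 45
  MOV R5, 45  → R5 = 45
  CMP R3, R5  → computes 45 - 45 = 0
  Result is zero, so values are equal
ZF = 1

1


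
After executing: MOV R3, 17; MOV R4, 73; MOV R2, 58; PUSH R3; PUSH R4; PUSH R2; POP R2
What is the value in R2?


Stack trace (top is rightmost):
  MOV R3, 17  → R3 = 17
  MOV R4, 73  → R4 = 73
  MOV R2, 58  → R2 = 58
  PUSH R3  → stack: [17]
  PUSH R4  → stack: [17, 73]
  PUSH R2  → stack: [17, 73, 58]
  POP R2  → R2 = 58, stack: [17, 73]
Final: R2 = 58

58


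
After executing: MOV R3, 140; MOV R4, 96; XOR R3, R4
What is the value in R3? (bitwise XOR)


Register state trace:
  MOV R3, 140  → R3 = 140 (0b10001100)
  MOV R4, 96  → R4 = 96 (0b01100000)
  XOR R3, R4  → R3 = 140 XOR 96 = 236 (0b11101100)
Final: R3 = 236

236


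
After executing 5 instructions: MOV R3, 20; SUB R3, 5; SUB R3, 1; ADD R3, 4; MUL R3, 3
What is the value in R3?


Register state trace:
  MOV R3, 20  → R3 = 20
  SUB R3, 5  → R3 = 20 - 5 = 15
  SUB R3, 1  → R3 = 15 - 1 = 14
  ADD R3, 4  → R3 = 14 + 4 = 18
  MUL R3, 3  → R3 = 18 * 3 = 54
Final: R3 = 54

54


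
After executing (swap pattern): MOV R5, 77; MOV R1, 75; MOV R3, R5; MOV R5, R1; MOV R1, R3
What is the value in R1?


Register state trace (swap pattern):
  MOV R5, 77  → R5 = 77
  MOV R1, 75  → R1 = 75
  MOV R3, R5  → R3 = 77  (save R5)
  MOV R5, R1  → R5 = 75  (R5 gets R1's value)
  MOV R1, R3  → R1 = 77  (R1 gets saved value)
Final: R1 = 77

77


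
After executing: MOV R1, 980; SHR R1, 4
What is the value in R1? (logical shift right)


Register state trace:
  MOV R1, 980  → R1 = 980
  SHR R1, 4  → R1 = 980 >> 4 = 980 // 2^4 = 61
Final: R1 = 61

61


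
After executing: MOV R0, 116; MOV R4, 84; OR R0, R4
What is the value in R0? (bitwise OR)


Register state trace:
  MOV R0, 116  → R0 = 116 (0b01110100)
  MOV R4, 84  → R4 = 84 (0b01010100)
  OR R0, R4   → R0 = 116 OR 84 = 116 (0b01110100)
Final: R0 = 116

116


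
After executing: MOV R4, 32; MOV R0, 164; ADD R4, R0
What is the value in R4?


Register state trace:
  MOV R4, 32  → R4 = 32
  MOV R0, 164  → R0 = 164
  ADD R4, R0  → R4 = 32 + 164 = 196
Final: R4 = 196

196


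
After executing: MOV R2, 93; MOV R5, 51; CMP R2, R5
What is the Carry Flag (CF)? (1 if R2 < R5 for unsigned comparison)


Register state trace:
  MOV R2, 93  → R2 = 93
  MOV R5, 51  → R5 = 51
  CMP R2, R5  → unsigned 93 - 51: no borrow
  93 >= 51, so CF = 0
CF = 0

0


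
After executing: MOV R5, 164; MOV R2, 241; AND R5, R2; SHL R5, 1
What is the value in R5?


Register state trace:
  MOV R5, 164  → R5 = 164 (0b10100100)
  MOV R2, 241  → R2 = 241 (0b11110001)
  AND R5, R2  → R5 = 164 AND 241 = 160 (0b10100000)
  SHL R5, 1  → R5 = 160 << 1 = 320
Final: R5 = 320

320


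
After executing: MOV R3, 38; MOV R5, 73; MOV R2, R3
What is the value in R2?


Register state trace:
  MOV R3, 38  → R3 = 38
  MOV R5, 73  → R5 = 73
  MOV R2, R3  → R2 = 38
Final: R2 = 38

38


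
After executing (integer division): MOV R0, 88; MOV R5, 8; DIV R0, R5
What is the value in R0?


Register state trace:
  MOV R0, 88  → R0 = 88
  MOV R5, 8  → R5 = 8
  DIV R0, R5  → R0 = 88 // 8 = 11
Final: R0 = 11

11


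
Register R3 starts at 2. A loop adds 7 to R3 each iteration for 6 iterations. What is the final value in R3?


Starting value: R3 = 2
  Iter 1: R3 = 2 + 7 = 9
  Iter 2: R3 = 9 + 7 = 16
  Iter 3: R3 = 16 + 7 = 23
  Iter 4: R3 = 23 + 7 = 30
  Iter 5: R3 = 30 + 7 = 37
  Iter 6: R3 = 37 + 7 = 44
Final: R3 = 44

44


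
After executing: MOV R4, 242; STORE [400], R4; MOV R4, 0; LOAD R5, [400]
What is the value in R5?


Register and memory trace:
  MOV R4, 242  → R4 = 242
  STORE [400], R4  → mem[400] = 242
  MOV R4, 0  → R4 = 0
  LOAD R5, [400]  → R5 = mem[400] = 242
Final: R5 = 242

242


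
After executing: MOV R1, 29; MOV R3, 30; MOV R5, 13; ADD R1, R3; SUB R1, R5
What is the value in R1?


Register state trace:
  MOV R1, 29  → R1 = 29
  MOV R3, 30  → R3 = 30
  MOV R5, 13  → R5 = 13
  ADD R1, R3  → R1 = 29 + 30 = 59
  SUB R1, R5  → R1 = 59 - 13 = 46
Final: R1 = 46

46


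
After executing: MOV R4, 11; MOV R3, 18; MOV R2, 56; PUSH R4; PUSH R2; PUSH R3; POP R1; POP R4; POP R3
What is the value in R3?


Stack trace (top is rightmost):
  MOV R4, 11  → R4 = 11
  MOV R3, 18  → R3 = 18
  MOV R2, 56  → R2 = 56
  PUSH R4  → stack: [11]
  PUSH R2  → stack: [11, 56]
  PUSH R3  → stack: [11, 56, 18]
  POP R1  → R1 = 18, stack: [11, 56]
  POP R4  → R4 = 56, stack: [11]
  POP R3  → R3 = 11, stack: []
Final: R3 = 11

11


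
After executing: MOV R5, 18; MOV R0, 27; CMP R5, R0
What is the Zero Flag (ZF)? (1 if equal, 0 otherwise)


Register state trace:
  MOV R5, 18  → R5 = 18
  MOV R0, 27  → R0 = 27
  CMP R5, R0  → computes 18 - 27 = -9
  Result is nonzero, so values are not equal
ZF = 0

0


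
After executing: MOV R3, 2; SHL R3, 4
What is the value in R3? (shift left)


Register state trace:
  MOV R3, 2  → R3 = 2
  SHL R3, 4  → R3 = 2 << 4 = 2 * 2^4 = 32
Final: R3 = 32

32


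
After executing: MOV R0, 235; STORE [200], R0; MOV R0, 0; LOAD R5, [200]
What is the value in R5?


Register and memory trace:
  MOV R0, 235  → R0 = 235
  STORE [200], R0  → mem[200] = 235
  MOV R0, 0  → R0 = 0
  LOAD R5, [200]  → R5 = mem[200] = 235
Final: R5 = 235

235


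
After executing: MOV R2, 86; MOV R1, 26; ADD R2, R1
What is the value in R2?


Register state trace:
  MOV R2, 86  → R2 = 86
  MOV R1, 26  → R1 = 26
  ADD R2, R1  → R2 = 86 + 26 = 112
Final: R2 = 112

112


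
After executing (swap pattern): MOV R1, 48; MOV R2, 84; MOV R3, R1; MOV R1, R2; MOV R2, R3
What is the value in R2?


Register state trace (swap pattern):
  MOV R1, 48  → R1 = 48
  MOV R2, 84  → R2 = 84
  MOV R3, R1  → R3 = 48  (save R1)
  MOV R1, R2  → R1 = 84  (R1 gets R2's value)
  MOV R2, R3  → R2 = 48  (R2 gets saved value)
Final: R2 = 48

48


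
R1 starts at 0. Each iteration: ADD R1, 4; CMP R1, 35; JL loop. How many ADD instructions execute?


Loop trace (R1 starts at 0, target 35, step 4):
  ADD #1: R1 = 0 + 4 = 4  → 4 < 35, loop
  ADD #2: R1 = 4 + 4 = 8  → 8 < 35, loop
  ADD #3: R1 = 8 + 4 = 12  → 12 < 35, loop
  ADD #4: R1 = 12 + 4 = 16  → 16 < 35, loop
  ADD #5: R1 = 16 + 4 = 20  → 20 < 35, loop
  ADD #6: R1 = 20 + 4 = 24  → 24 < 35, loop
  ADD #7: R1 = 24 + 4 = 28  → 28 < 35, loop
  ADD #8: R1 = 28 + 4 = 32  → 32 < 35, loop
  ADD #9: R1 = 32 + 4 = 36  → 36 >= 35, exit
Total ADD instructions: 9

9


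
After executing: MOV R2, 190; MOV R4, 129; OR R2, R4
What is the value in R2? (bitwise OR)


Register state trace:
  MOV R2, 190  → R2 = 190 (0b10111110)
  MOV R4, 129  → R4 = 129 (0b10000001)
  OR R2, R4   → R2 = 190 OR 129 = 191 (0b10111111)
Final: R2 = 191

191


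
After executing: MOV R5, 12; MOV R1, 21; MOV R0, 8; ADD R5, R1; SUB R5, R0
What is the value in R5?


Register state trace:
  MOV R5, 12  → R5 = 12
  MOV R1, 21  → R1 = 21
  MOV R0, 8  → R0 = 8
  ADD R5, R1  → R5 = 12 + 21 = 33
  SUB R5, R0  → R5 = 33 - 8 = 25
Final: R5 = 25

25


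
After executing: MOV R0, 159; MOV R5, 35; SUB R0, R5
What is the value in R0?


Register state trace:
  MOV R0, 159  → R0 = 159
  MOV R5, 35  → R5 = 35
  SUB R0, R5  → R0 = 159 - 35 = 124
Final: R0 = 124

124


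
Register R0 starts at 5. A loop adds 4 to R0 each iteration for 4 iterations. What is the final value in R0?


Starting value: R0 = 5
  Iter 1: R0 = 5 + 4 = 9
  Iter 2: R0 = 9 + 4 = 13
  Iter 3: R0 = 13 + 4 = 17
  Iter 4: R0 = 17 + 4 = 21
Final: R0 = 21

21


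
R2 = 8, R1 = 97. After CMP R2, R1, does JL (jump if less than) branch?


Trace:
  R2 = 8, R1 = 97
  CMP R2, R1  → compares 8 vs 97
  JL checks: is 8 less than 97?
  8 < 97, so condition is true
Branch taken: Yes

Yes


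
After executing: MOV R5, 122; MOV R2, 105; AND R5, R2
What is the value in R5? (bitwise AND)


Register state trace:
  MOV R5, 122  → R5 = 122 (0b01111010)
  MOV R2, 105  → R2 = 105 (0b01101001)
  AND R5, R2  → R5 = 122 AND 105 = 104 (0b01101000)
Final: R5 = 104

104


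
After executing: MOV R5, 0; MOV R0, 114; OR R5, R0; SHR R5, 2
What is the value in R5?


Register state trace:
  MOV R5, 0  → R5 = 0 (0b00000000)
  MOV R0, 114  → R0 = 114 (0b01110010)
  OR R5, R0  → R5 = 0 OR 114 = 114 (0b01110010)
  SHR R5, 2  → R5 = 114 >> 2 = 28
Final: R5 = 28

28


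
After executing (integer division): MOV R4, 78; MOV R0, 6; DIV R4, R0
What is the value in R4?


Register state trace:
  MOV R4, 78  → R4 = 78
  MOV R0, 6  → R0 = 6
  DIV R4, R0  → R4 = 78 // 6 = 13
Final: R4 = 13

13


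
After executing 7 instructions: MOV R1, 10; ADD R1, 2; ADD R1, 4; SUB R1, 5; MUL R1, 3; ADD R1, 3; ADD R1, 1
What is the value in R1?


Register state trace:
  MOV R1, 10  → R1 = 10
  ADD R1, 2  → R1 = 10 + 2 = 12
  ADD R1, 4  → R1 = 12 + 4 = 16
  SUB R1, 5  → R1 = 16 - 5 = 11
  MUL R1, 3  → R1 = 11 * 3 = 33
  ADD R1, 3  → R1 = 33 + 3 = 36
  ADD R1, 1  → R1 = 36 + 1 = 37
Final: R1 = 37

37


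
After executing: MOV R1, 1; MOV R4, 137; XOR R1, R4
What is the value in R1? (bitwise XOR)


Register state trace:
  MOV R1, 1  → R1 = 1 (0b00000001)
  MOV R4, 137  → R4 = 137 (0b10001001)
  XOR R1, R4  → R1 = 1 XOR 137 = 136 (0b10001000)
Final: R1 = 136

136


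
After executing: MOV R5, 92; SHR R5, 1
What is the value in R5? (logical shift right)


Register state trace:
  MOV R5, 92  → R5 = 92
  SHR R5, 1  → R5 = 92 >> 1 = 92 // 2^1 = 46
Final: R5 = 46

46


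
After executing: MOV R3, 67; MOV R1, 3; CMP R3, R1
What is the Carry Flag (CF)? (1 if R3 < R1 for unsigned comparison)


Register state trace:
  MOV R3, 67  → R3 = 67
  MOV R1, 3  → R1 = 3
  CMP R3, R1  → unsigned 67 - 3: no borrow
  67 >= 3, so CF = 0
CF = 0

0


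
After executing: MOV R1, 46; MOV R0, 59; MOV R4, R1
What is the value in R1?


Register state trace:
  MOV R1, 46  → R1 = 46
  MOV R0, 59  → R0 = 59
  MOV R4, R1  → R4 = 46
Final: R1 = 46

46


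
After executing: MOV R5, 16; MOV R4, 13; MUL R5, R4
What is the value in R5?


Register state trace:
  MOV R5, 16  → R5 = 16
  MOV R4, 13  → R4 = 13
  MUL R5, R4  → R5 = 16 * 13 = 208
Final: R5 = 208

208


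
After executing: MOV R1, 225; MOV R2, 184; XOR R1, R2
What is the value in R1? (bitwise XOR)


Register state trace:
  MOV R1, 225  → R1 = 225 (0b11100001)
  MOV R2, 184  → R2 = 184 (0b10111000)
  XOR R1, R2  → R1 = 225 XOR 184 = 89 (0b01011001)
Final: R1 = 89

89


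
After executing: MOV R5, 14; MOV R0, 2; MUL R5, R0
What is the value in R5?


Register state trace:
  MOV R5, 14  → R5 = 14
  MOV R0, 2  → R0 = 2
  MUL R5, R0  → R5 = 14 * 2 = 28
Final: R5 = 28

28


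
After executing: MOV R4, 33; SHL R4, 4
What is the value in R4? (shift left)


Register state trace:
  MOV R4, 33  → R4 = 33
  SHL R4, 4  → R4 = 33 << 4 = 33 * 2^4 = 528
Final: R4 = 528

528


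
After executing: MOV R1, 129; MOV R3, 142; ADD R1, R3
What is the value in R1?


Register state trace:
  MOV R1, 129  → R1 = 129
  MOV R3, 142  → R3 = 142
  ADD R1, R3  → R1 = 129 + 142 = 271
Final: R1 = 271

271


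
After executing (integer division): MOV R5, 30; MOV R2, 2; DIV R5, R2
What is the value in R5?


Register state trace:
  MOV R5, 30  → R5 = 30
  MOV R2, 2  → R2 = 2
  DIV R5, R2  → R5 = 30 // 2 = 15
Final: R5 = 15

15


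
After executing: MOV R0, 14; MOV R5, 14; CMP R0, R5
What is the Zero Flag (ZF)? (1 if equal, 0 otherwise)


Register state trace:
  MOV R0, 14  → R0 = 14
  MOV R5, 14  → R5 = 14
  CMP R0, R5  → computes 14 - 14 = 0
  Result is zero, so values are equal
ZF = 1

1


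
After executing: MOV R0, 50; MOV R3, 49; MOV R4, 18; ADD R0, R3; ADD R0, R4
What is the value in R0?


Register state trace:
  MOV R0, 50  → R0 = 50
  MOV R3, 49  → R3 = 49
  MOV R4, 18  → R4 = 18
  ADD R0, R3  → R0 = 50 + 49 = 99
  ADD R0, R4  → R0 = 99 + 18 = 117
Final: R0 = 117

117


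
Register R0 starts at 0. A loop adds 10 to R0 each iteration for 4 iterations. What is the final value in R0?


Starting value: R0 = 0
  Iter 1: R0 = 0 + 10 = 10
  Iter 2: R0 = 10 + 10 = 20
  Iter 3: R0 = 20 + 10 = 30
  Iter 4: R0 = 30 + 10 = 40
Final: R0 = 40

40


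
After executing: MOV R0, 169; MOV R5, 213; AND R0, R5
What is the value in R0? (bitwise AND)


Register state trace:
  MOV R0, 169  → R0 = 169 (0b10101001)
  MOV R5, 213  → R5 = 213 (0b11010101)
  AND R0, R5  → R0 = 169 AND 213 = 129 (0b10000001)
Final: R0 = 129

129


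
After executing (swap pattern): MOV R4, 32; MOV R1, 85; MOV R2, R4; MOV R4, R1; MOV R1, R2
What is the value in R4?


Register state trace (swap pattern):
  MOV R4, 32  → R4 = 32
  MOV R1, 85  → R1 = 85
  MOV R2, R4  → R2 = 32  (save R4)
  MOV R4, R1  → R4 = 85  (R4 gets R1's value)
  MOV R1, R2  → R1 = 32  (R1 gets saved value)
Final: R4 = 85

85


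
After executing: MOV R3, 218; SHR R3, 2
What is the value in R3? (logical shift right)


Register state trace:
  MOV R3, 218  → R3 = 218
  SHR R3, 2  → R3 = 218 >> 2 = 218 // 2^2 = 54
Final: R3 = 54

54
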